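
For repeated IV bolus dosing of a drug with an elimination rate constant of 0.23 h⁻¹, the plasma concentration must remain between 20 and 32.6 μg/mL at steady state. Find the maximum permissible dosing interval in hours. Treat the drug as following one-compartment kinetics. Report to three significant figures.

2.12 h

Between IV bolus doses, concentration decays as C = C₀·e^(−kτ), so C_peak/C_trough = e^(kτ).
τ_max = ln(C_peak/C_trough) / k = ln(32.6/20) / 0.2300 = 0.4886 / 0.2300 = 2.124 h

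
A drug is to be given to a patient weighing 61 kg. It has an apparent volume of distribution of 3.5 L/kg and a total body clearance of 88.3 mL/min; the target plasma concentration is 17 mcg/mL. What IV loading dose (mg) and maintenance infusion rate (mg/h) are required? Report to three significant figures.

(a) 3630 mg; (b) 90.1 mg/h

Vd(total) = 61 kg × 3.5 L/kg = 213.5 L
LD = Vd · C_target = 213.5 × 17 = 3630 mg
CL = 88.3 mL/min × 60/1000 = 5.298 L/h
Maintenance: replace elimination → rate = CL × Css = 5.298 × 17 = 90.07 mg/h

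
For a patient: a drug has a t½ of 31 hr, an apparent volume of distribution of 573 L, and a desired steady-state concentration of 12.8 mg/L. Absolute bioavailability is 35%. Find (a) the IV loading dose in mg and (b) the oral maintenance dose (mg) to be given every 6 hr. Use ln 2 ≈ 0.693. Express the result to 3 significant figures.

(a) 7330 mg; (b) 2810 mg

LD = Vd × C = 573.0 × 12.8 = 7334 mg
CL = 0.693 × Vd / t½ = 0.693 × 573.0 / 31 = 12.81 L/h
D = CL × Css × τ / F = 12.81 × 12.8 × 6 / 0.35 = 2811 mg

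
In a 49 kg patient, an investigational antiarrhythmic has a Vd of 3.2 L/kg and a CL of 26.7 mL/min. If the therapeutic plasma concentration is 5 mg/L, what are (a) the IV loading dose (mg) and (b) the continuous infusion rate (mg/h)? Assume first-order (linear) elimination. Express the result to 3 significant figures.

(a) 784 mg; (b) 8.01 mg/h

Total Vd = 3.2 × 49 = 156.8 L
LD = Vd · C_target = 156.8 × 5 = 784.0 mg
Convert clearance: 26.7 mL/min × 60 min/h ÷ 1000 mL/L = 1.602 L/h
Maintenance infusion rate = CL × Css = 1.602 × 5 = 8.010 mg/h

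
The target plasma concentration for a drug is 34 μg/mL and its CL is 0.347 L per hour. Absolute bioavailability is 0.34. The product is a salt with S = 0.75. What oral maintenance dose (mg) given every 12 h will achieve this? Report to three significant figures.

555 mg

At steady state, dose per interval replaces the amount cleared in that interval: F·S·D/τ = CL·Css.
D = CL × Css × τ / F / S = 0.3470 × 34 × 12 / 0.34 / 0.75 = 555.2 mg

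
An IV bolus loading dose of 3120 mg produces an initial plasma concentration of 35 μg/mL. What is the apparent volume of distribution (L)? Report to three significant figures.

Immediately after an IV bolus, C₀ = Dose / Vd, so Vd = Dose / C₀.
Vd = 3120 / 35 = 89.14 L

89.1 L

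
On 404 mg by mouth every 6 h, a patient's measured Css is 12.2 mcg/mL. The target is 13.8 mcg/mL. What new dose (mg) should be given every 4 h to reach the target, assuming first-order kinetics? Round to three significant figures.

305 mg

With linear kinetics, Css is proportional to dose rate (D/τ) at fixed clearance.
D₂ = D₁ × (Css,target / Css,current) × (τ₂/τ₁) = 404 × (13.8/12.2) × (4/6) = 304.7 mg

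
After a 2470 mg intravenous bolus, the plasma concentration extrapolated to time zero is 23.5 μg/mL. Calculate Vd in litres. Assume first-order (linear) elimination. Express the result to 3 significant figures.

105 L

Immediately after an IV bolus, C₀ = Dose / Vd, so Vd = Dose / C₀.
Vd = 2470 / 23.5 = 105.1 L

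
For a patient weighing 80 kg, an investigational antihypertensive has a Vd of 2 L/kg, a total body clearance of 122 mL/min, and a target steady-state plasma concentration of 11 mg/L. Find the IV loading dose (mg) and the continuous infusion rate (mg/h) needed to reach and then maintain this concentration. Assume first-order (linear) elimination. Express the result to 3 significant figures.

(a) 1760 mg; (b) 80.5 mg/h

Vd(total) = 80 kg × 2 L/kg = 160.0 L
Loading: fill Vd to C_target → 160.0 L × 11 mg/L = 1760 mg
Convert clearance: 122 mL/min × 60 min/h ÷ 1000 mL/L = 7.320 L/h
Infusion rate = 7.320 L/h × 11 mg/L = 80.52 mg/h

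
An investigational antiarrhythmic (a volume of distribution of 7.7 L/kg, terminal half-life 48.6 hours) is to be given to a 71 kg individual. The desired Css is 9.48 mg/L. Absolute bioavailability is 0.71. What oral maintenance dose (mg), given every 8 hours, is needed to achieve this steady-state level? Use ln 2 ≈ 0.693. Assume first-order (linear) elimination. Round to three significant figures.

833 mg

Vd(total) = 71 kg × 7.7 L/kg = 546.7 L
CL = ln 2 · Vd / t½ = 0.693 × 546.7 / 48.6 = 7.796 L/h
D = CL × Css × τ / F = 7.796 × 9.48 × 8 / 0.71 = 832.7 mg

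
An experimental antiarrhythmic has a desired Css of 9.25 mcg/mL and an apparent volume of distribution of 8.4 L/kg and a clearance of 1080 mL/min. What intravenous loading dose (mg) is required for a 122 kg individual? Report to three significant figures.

Vd(total) = 122 kg × 8.4 L/kg = 1025 L
LD = Vd × C = 1025 × 9.250 = 9481 mg

9480 mg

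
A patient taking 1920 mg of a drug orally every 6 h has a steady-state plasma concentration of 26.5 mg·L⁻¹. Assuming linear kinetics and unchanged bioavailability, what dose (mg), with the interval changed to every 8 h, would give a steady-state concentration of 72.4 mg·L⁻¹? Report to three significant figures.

With linear kinetics, Css is proportional to dose rate (D/τ) at fixed clearance.
D₂ = D₁ × (Css,target / Css,current) × (τ₂/τ₁) = 1920 × (72.4/26.5) × (8/6) = 6994 mg

6990 mg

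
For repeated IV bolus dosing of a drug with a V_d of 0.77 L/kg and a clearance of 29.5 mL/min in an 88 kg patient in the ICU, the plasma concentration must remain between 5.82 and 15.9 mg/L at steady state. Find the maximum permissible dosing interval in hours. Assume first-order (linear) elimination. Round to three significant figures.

Vd = 0.77 L/kg × 88 kg = 67.76 L
CL = 29.5 mL/min = 29.5 × 0.06 = 1.770 L/h
k = CL / Vd = 1.770 / 67.76 = 0.02612 h⁻¹
Between IV bolus doses, concentration decays as C = C₀·e^(−kτ), so C_peak/C_trough = e^(kτ).
τ_max = ln(C_peak/C_trough) / k = ln(15.9/5.82) / 0.02612 = 1.005 / 0.02612 = 38.48 h

38.5 h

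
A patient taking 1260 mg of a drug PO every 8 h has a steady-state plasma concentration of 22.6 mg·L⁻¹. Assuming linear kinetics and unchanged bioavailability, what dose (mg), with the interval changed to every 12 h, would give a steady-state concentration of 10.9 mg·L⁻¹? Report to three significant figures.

With linear kinetics, Css is proportional to dose rate (D/τ) at fixed clearance.
D₂ = D₁ × (Css,target / Css,current) × (τ₂/τ₁) = 1260 × (10.9/22.6) × (12/8) = 911.5 mg

912 mg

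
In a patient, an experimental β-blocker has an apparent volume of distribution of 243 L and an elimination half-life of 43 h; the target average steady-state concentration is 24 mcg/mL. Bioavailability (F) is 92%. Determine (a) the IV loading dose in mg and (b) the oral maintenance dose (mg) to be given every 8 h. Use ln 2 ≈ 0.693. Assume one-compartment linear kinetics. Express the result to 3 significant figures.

(a) 5830 mg; (b) 817 mg

LD = Vd × C = 243.0 × 24 = 5832 mg
CL = 0.693 × Vd / t½ = 0.693 × 243.0 / 43 = 3.916 L/h
D = CL × Css × τ / F = 3.916 × 24 × 8 / 0.92 = 817.3 mg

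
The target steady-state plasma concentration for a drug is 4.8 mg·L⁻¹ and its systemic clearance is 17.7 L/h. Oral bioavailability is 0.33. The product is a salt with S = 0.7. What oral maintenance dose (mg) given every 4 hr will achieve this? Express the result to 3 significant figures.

1470 mg

D = CL × Css × τ / F / S = 17.70 × 4.8 × 4 / 0.33 / 0.7 = 1471 mg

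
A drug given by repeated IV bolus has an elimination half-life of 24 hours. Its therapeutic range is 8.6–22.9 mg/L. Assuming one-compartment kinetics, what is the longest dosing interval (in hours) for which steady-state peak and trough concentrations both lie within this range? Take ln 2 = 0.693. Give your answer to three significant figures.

k = 0.693 / t½ = 0.693 / 24 = 0.02888 h⁻¹
Between IV bolus doses, concentration decays as C = C₀·e^(−kτ), so C_peak/C_trough = e^(kτ).
τ_max = ln(C_peak/C_trough) / k = ln(22.9/8.6) / 0.02888 = 0.9794 / 0.02888 = 33.91 h

33.9 h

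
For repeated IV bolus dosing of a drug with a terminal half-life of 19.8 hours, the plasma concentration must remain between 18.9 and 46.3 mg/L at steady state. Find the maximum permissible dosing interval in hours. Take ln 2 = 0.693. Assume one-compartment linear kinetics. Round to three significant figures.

k = 0.693 / t½ = 0.693 / 19.8 = 0.03500 h⁻¹
Between IV bolus doses, concentration decays as C = C₀·e^(−kτ), so C_peak/C_trough = e^(kτ).
τ_max = ln(C_peak/C_trough) / k = ln(46.3/18.9) / 0.03500 = 0.8960 / 0.03500 = 25.60 h

25.6 h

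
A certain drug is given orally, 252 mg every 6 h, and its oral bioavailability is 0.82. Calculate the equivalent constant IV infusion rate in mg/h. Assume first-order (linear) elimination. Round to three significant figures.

Equivalent systemic input: infusion rate = F·D/τ.
Rate = 0.82 × 252 / 6 = 34.44 mg/h

34.4 mg/h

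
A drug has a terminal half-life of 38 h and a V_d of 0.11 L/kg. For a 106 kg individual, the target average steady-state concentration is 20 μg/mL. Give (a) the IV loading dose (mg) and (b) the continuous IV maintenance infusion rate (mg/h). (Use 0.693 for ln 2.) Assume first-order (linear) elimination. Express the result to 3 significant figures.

Total Vd = 0.11 × 106 = 11.66 L
LD = Vd × C = 11.66 × 20 = 233.2 mg
CL = 0.693 × Vd / t½ = 0.693 × 11.66 / 38 = 0.2126 L/h
Infusion rate = CL × Css = 0.2126 × 20 = 4.252 mg/h

(a) 233 mg; (b) 4.25 mg/h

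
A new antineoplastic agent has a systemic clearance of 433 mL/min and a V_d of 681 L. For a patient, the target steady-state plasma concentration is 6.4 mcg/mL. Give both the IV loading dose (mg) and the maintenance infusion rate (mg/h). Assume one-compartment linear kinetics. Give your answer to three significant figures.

(a) 4360 mg; (b) 166 mg/h

Loading dose = Vd × C = 681.0 × 6.4 = 4358 mg
CL = 433 mL/min × 60/1000 = 25.98 L/h
Infusion rate = 25.98 L/h × 6.4 mg/L = 166.3 mg/h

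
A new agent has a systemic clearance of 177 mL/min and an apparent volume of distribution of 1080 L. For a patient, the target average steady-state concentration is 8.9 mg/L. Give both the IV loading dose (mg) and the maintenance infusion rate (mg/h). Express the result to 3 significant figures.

Loading: fill Vd to C_target → 1080 L × 8.9 mg/L = 9612 mg
CL = 177 mL/min = 177 × 0.06 = 10.62 L/h
Maintenance: replace elimination → rate = CL × Css = 10.62 × 8.9 = 94.52 mg/h

(a) 9610 mg; (b) 94.5 mg/h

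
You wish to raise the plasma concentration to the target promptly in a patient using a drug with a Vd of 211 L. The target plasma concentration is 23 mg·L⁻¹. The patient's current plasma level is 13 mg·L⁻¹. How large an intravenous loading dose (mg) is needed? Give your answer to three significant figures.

2110 mg

The loading dose fills Vd to the target concentration.
Concentration deficit ΔC = 23 − 13 = 10.00 mg/L
LD = Vd × ΔC = 211.0 × 10.00 = 2110 mg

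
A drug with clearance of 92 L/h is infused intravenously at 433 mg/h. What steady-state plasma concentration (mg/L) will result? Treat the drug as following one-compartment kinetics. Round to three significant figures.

Css = rate / CL = 433 / 92.00 = 4.707 mg/L

4.71 mg/L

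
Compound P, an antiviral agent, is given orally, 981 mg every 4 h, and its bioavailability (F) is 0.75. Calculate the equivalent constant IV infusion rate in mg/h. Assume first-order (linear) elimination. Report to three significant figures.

184 mg/h

Equivalent systemic input: infusion rate = F·D/τ.
Rate = 0.75 × 981 / 4 = 183.9 mg/h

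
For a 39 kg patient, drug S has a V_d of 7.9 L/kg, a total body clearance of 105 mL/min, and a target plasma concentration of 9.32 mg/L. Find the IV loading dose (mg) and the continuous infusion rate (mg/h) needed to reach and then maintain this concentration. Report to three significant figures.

Total Vd = 7.9 × 39 = 308.1 L
LD = Vd · C_target = 308.1 × 9.32 = 2871 mg
CL = 105 mL/min × 60/1000 = 6.300 L/h
Infusion rate = 6.300 L/h × 9.32 mg/L = 58.72 mg/h

(a) 2870 mg; (b) 58.7 mg/h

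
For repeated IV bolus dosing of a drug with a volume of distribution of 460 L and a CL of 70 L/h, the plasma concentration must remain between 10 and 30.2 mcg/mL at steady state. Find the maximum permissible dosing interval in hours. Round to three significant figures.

7.26 h

k = CL / Vd = 70.00 / 460.0 = 0.1522 h⁻¹
Between IV bolus doses, concentration decays as C = C₀·e^(−kτ), so C_peak/C_trough = e^(kτ).
τ_max = ln(C_peak/C_trough) / k = ln(30.2/10) / 0.1522 = 1.105 / 0.1522 = 7.260 h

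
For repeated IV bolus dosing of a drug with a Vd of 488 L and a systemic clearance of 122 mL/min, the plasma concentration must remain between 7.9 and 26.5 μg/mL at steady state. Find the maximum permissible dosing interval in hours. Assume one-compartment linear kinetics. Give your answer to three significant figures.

CL = 122 mL/min × 60/1000 = 7.320 L/h
k = CL / Vd = 7.320 / 488.0 = 0.01500 h⁻¹
Between IV bolus doses, concentration decays as C = C₀·e^(−kτ), so C_peak/C_trough = e^(kτ).
τ_max = ln(C_peak/C_trough) / k = ln(26.5/7.9) / 0.01500 = 1.210 / 0.01500 = 80.67 h

80.7 h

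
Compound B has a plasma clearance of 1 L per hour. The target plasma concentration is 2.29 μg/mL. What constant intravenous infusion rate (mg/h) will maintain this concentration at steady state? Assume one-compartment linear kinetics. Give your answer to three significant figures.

Rate = CL × Css = 1.000 × 2.29 = 2.290 mg/h

2.29 mg/h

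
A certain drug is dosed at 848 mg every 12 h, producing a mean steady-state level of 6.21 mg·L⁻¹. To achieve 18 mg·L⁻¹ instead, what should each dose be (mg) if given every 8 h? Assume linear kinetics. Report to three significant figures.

For first-order elimination, Css ∝ F·D/(CL·τ); F and CL are unchanged, so Css ∝ D/τ.
D₂ = D₁ × (Css,target / Css,current) × (τ₂/τ₁) = 848 × (18/6.21) × (8/12) = 1639 mg

1640 mg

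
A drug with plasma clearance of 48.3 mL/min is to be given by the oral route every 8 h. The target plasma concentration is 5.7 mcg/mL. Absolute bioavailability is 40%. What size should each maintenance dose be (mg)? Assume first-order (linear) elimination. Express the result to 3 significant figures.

330 mg

CL = 48.3 mL/min = 48.3 × 0.06 = 2.898 L/h
D = CL × Css × τ / F = 2.898 × 5.7 × 8 / 0.4 = 330.4 mg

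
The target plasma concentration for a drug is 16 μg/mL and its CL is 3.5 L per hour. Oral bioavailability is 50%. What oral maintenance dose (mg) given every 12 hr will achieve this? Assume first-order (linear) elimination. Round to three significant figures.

1340 mg

D = CL × Css × τ / F = 3.500 × 16 × 12 / 0.5 = 1344 mg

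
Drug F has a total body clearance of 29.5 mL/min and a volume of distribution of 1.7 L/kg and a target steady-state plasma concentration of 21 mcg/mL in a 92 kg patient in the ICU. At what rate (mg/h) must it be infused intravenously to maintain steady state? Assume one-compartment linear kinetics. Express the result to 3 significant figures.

CL = 29.5 mL/min × 60/1000 = 1.770 L/h
At steady state, infusion rate equals elimination rate: rate in = CL × Css.
R₀ = 1.770 × 21 = 37.17 mg/h

37.2 mg/h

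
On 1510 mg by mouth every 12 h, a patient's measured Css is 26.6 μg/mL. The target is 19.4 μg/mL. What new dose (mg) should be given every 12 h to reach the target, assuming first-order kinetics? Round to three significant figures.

For first-order elimination, Css ∝ F·D/(CL·τ); F and CL are unchanged, so Css ∝ D/τ.
D₂ = D₁ × (Css,target / Css,current) = 1510 × 19.4/26.6 = 1101 mg

1100 mg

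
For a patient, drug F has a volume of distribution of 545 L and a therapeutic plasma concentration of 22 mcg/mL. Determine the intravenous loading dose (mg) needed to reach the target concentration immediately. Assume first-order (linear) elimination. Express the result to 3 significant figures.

12000 mg

The loading dose fills Vd to the target concentration.
LD = Vd × C = 545.0 × 22.00 = 11990 mg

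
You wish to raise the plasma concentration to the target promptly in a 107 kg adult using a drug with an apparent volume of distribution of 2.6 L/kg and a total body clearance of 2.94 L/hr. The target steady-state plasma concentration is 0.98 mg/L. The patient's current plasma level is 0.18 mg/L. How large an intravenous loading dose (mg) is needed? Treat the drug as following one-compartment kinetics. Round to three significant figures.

223 mg

Total Vd = 2.6 × 107 = 278.2 L
Concentration deficit ΔC = 0.98 − 0.18 = 0.8000 mg/L
LD = Vd × ΔC = 278.2 × 0.8000 = 222.6 mg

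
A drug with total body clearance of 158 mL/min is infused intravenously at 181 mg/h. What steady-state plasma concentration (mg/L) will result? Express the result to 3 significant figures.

19.1 mg/L

Convert clearance: 158 mL/min × 60 min/h ÷ 1000 mL/L = 9.480 L/h
Css = rate / CL = 181 / 9.480 = 19.09 mg/L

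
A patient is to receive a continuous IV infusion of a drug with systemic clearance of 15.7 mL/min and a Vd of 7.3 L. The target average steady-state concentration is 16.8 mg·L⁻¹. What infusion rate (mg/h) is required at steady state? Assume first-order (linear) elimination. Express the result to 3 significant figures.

CL = 15.7 mL/min × 60/1000 = 0.9420 L/h
At steady state, infusion rate equals elimination rate: rate in = CL × Css.
Infusion rate = CL · Css = 0.9420 L/h × 16.8 mg/L = 15.83 mg/h

15.8 mg/h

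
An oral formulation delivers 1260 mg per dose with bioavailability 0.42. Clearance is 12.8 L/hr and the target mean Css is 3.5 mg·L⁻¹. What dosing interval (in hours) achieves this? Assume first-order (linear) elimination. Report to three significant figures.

11.8 h

F·D/τ = CL·Css → τ = F·D / (CL·Css).
τ = 0.42 × 1260 / (12.8 × 3.5) = 11.81 h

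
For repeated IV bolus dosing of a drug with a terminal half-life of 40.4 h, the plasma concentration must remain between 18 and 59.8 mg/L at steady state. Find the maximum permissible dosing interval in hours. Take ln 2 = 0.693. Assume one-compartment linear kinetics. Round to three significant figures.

70.0 h

k = 0.693 / t½ = 0.693 / 40.4 = 0.01715 h⁻¹
Between IV bolus doses, concentration decays as C = C₀·e^(−kτ), so C_peak/C_trough = e^(kτ).
τ_max = ln(C_peak/C_trough) / k = ln(59.8/18) / 0.01715 = 1.201 / 0.01715 = 70.03 h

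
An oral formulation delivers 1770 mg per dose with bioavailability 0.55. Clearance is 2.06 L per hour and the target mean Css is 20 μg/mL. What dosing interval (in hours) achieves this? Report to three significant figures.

23.6 h

F·D/τ = CL·Css → τ = F·D / (CL·Css).
τ = 0.55 × 1770 / (2.06 × 20) = 23.63 h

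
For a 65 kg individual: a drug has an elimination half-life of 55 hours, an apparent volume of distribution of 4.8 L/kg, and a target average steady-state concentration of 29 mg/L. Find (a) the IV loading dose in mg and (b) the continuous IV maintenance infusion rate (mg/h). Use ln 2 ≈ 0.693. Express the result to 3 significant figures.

(a) 9050 mg; (b) 114 mg/h

Total Vd = 4.8 × 65 = 312.0 L
LD = Vd × C = 312.0 × 29 = 9048 mg
CL = 0.693 × Vd / t½ = 0.693 × 312.0 / 55 = 3.931 L/h
Infusion rate = CL × Css = 3.931 × 29 = 114.0 mg/h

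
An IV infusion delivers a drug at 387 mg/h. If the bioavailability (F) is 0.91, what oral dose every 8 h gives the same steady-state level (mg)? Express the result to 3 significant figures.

To maintain the same Css, the systemic dosing rate must be unchanged: F·D/τ = infusion rate.
D = rate × τ / F = 387 × 8 / 0.91 = 3402 mg

3400 mg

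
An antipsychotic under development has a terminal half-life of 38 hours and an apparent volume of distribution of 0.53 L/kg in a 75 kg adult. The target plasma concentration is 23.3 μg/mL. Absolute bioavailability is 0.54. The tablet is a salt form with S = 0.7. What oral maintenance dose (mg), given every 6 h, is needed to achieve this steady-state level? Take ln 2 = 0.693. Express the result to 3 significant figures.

Vd = 0.53 L/kg × 75 kg = 39.75 L
k = 0.693/38 = 0.01824 h⁻¹, so CL = k·Vd = 0.01824 × 39.75 = 0.7250 L/h
D = CL × Css × τ / F / S = 0.7250 × 23.3 × 6 / 0.54 / 0.7 = 268.1 mg

268 mg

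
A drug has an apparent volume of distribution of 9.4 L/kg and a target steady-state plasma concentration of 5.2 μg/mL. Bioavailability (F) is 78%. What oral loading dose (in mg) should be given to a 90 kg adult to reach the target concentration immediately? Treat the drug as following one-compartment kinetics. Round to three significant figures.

5640 mg

Vd(total) = 90 kg × 9.4 L/kg = 846.0 L
LD = Vd × C / F = 846.0 × 5.200 / 0.78 = 5640 mg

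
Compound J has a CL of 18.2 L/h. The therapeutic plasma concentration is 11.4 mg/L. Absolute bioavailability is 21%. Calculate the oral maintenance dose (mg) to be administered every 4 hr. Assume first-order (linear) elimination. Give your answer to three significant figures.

D = CL × Css × τ / F = 18.20 × 11.4 × 4 / 0.21 = 3952 mg

3950 mg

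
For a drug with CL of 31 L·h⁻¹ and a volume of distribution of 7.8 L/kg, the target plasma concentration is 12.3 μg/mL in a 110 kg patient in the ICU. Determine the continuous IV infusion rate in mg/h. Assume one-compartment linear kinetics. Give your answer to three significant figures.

381 mg/h

R₀ = 31.00 × 12.3 = 381.3 mg/h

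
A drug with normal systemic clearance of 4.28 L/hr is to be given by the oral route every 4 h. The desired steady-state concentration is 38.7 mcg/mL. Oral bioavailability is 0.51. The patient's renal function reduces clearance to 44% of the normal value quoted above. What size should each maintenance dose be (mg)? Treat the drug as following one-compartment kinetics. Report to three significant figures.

572 mg

Patient clearance = 0.44 × 4.280 = 1.883 L/h
D = CL × Css × τ / F = 1.883 × 38.7 × 4 / 0.51 = 571.5 mg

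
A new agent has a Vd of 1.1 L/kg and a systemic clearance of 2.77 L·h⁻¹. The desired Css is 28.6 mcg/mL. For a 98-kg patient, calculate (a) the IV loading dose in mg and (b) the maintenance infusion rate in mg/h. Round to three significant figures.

Vd(total) = 98 kg × 1.1 L/kg = 107.8 L
Loading dose = Vd × C = 107.8 × 28.6 = 3083 mg
Infusion rate = 2.770 L/h × 28.6 mg/L = 79.22 mg/h

(a) 3080 mg; (b) 79.2 mg/h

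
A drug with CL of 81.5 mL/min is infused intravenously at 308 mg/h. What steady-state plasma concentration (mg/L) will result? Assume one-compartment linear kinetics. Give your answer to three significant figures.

CL = 81.5 mL/min × 60/1000 = 4.890 L/h
Css = rate / CL = 308 / 4.890 = 62.99 mg/L

63.0 mg/L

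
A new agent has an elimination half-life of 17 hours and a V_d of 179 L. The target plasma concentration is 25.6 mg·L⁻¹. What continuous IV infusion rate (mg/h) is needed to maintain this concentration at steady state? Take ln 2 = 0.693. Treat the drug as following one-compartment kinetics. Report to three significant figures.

CL = 0.693 × Vd / t½ = 0.693 × 179.0 / 17 = 7.297 L/h
Infusion rate = CL × Css = 7.297 × 25.6 = 186.8 mg/h

187 mg/h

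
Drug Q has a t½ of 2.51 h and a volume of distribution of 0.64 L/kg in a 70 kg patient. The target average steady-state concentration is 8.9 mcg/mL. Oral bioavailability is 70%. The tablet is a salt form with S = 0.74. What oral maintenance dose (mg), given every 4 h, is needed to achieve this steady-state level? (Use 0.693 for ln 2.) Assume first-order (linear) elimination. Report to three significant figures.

Total Vd = 0.64 × 70 = 44.80 L
k = 0.693/2.51 = 0.2761 h⁻¹, so CL = k·Vd = 0.2761 × 44.80 = 12.37 L/h
D = CL × Css × τ / F / S = 12.37 × 8.9 × 4 / 0.7 / 0.74 = 850.1 mg

850 mg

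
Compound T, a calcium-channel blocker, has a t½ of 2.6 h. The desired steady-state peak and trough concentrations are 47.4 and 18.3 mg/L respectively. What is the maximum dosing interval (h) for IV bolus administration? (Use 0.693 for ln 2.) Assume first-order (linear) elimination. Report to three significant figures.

k = 0.693 / t½ = 0.693 / 2.6 = 0.2665 h⁻¹
Between IV bolus doses, concentration decays as C = C₀·e^(−kτ), so C_peak/C_trough = e^(kτ).
τ_max = ln(C_peak/C_trough) / k = ln(47.4/18.3) / 0.2665 = 0.9517 / 0.2665 = 3.571 h

3.57 h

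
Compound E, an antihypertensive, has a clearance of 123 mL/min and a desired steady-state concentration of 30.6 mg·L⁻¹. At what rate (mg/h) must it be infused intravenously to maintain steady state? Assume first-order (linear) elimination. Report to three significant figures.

Convert clearance: 123 mL/min × 60 min/h ÷ 1000 mL/L = 7.380 L/h
Rate = CL × Css = 7.380 × 30.6 = 225.8 mg/h

226 mg/h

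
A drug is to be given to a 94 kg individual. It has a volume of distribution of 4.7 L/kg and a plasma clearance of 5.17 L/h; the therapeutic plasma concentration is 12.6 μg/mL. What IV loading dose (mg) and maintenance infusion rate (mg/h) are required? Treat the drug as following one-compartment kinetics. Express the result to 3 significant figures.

Total Vd = 4.7 × 94 = 441.8 L
Loading: fill Vd to C_target → 441.8 L × 12.6 mg/L = 5567 mg
Maintenance: replace elimination → rate = CL × Css = 5.170 × 12.6 = 65.14 mg/h

(a) 5570 mg; (b) 65.1 mg/h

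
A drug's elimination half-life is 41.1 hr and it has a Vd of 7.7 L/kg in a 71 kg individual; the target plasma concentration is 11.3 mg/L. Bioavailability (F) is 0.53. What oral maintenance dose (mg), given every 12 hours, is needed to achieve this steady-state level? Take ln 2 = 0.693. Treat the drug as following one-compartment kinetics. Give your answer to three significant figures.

Total Vd = 7.7 × 71 = 546.7 L
CL = 0.693 × Vd / t½ = 0.693 × 546.7 / 41.1 = 9.218 L/h
D = CL × Css × τ / F = 9.218 × 11.3 × 12 / 0.53 = 2358 mg

2360 mg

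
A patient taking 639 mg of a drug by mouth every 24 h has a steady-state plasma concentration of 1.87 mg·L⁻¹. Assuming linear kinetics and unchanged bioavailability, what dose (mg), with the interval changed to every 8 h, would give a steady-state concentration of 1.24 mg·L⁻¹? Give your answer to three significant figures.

141 mg

With linear kinetics, Css is proportional to dose rate (D/τ) at fixed clearance.
D₂ = D₁ × (Css,target / Css,current) × (τ₂/τ₁) = 639 × (1.24/1.87) × (8/24) = 141.2 mg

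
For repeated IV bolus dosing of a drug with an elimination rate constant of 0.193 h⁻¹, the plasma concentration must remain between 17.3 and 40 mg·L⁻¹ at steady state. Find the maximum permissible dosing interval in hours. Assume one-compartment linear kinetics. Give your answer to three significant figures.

4.34 h

Between IV bolus doses, concentration decays as C = C₀·e^(−kτ), so C_peak/C_trough = e^(kτ).
τ_max = ln(C_peak/C_trough) / k = ln(40/17.3) / 0.1930 = 0.8382 / 0.1930 = 4.343 h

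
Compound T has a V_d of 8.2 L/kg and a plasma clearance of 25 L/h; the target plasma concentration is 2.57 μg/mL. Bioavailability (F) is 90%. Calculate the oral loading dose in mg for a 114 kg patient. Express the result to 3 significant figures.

2670 mg

Total Vd = 8.2 × 114 = 934.8 L
LD = Vd × C / F = 934.8 × 2.570 / 0.9 = 2669 mg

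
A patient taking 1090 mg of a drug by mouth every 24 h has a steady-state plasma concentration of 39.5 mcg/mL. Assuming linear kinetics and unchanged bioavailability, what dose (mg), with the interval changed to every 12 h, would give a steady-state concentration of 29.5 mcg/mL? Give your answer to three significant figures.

407 mg

For first-order elimination, Css ∝ F·D/(CL·τ); F and CL are unchanged, so Css ∝ D/τ.
D₂ = D₁ × (Css,target / Css,current) × (τ₂/τ₁) = 1090 × (29.5/39.5) × (12/24) = 407.0 mg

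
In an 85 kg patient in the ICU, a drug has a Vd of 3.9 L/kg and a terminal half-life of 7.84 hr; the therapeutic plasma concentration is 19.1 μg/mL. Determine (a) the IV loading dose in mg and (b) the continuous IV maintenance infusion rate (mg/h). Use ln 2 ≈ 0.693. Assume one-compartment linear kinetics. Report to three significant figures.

Total Vd = 3.9 × 85 = 331.5 L
LD = Vd × C = 331.5 × 19.1 = 6332 mg
CL = 0.693 × Vd / t½ = 0.693 × 331.5 / 7.84 = 29.30 L/h
Infusion rate = CL × Css = 29.30 × 19.1 = 559.6 mg/h

(a) 6330 mg; (b) 560 mg/h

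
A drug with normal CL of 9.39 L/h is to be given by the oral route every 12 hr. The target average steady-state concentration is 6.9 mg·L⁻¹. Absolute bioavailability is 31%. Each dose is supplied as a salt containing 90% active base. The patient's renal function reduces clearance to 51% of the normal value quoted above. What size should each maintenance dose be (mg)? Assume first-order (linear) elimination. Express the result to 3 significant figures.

1420 mg

Patient clearance = 0.51 × 9.390 = 4.789 L/h
D = CL × Css × τ / F / S = 4.789 × 6.9 × 12 / 0.31 / 0.9 = 1421 mg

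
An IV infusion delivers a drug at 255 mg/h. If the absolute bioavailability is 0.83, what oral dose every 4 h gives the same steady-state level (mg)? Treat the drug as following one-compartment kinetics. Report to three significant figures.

To maintain the same Css, the systemic dosing rate must be unchanged: F·D/τ = infusion rate.
D = rate × τ / F = 255 × 4 / 0.83 = 1229 mg

1230 mg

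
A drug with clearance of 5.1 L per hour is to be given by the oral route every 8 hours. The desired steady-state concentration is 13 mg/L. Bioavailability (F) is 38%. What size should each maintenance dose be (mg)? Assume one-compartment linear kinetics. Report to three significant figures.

D = CL × Css × τ / F = 5.100 × 13 × 8 / 0.38 = 1396 mg

1400 mg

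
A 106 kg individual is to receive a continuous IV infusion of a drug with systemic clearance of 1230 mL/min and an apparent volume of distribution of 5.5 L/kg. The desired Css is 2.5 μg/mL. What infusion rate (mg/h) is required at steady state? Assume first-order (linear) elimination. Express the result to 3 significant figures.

185 mg/h

CL = 1230 mL/min = 1230 × 0.06 = 73.80 L/h
R₀ = 73.80 × 2.5 = 184.5 mg/h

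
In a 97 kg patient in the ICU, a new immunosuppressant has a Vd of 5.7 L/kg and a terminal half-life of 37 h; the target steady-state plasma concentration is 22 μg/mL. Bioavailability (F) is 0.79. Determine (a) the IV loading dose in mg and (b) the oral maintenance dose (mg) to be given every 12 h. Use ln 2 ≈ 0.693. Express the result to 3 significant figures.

(a) 12200 mg; (b) 3460 mg

Vd(total) = 97 kg × 5.7 L/kg = 552.9 L
LD = Vd × C = 552.9 × 22 = 12160 mg
CL = 0.693 × Vd / t½ = 0.693 × 552.9 / 37 = 10.36 L/h
D = CL × Css × τ / F = 10.36 × 22 × 12 / 0.79 = 3462 mg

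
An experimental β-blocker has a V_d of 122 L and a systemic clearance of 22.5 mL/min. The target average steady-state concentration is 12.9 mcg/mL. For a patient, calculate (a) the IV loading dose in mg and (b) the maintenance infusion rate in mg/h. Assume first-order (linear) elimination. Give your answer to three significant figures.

(a) 1570 mg; (b) 17.4 mg/h

Loading: fill Vd to C_target → 122.0 L × 12.9 mg/L = 1574 mg
CL = 22.5 mL/min × 60/1000 = 1.350 L/h
Infusion rate = 1.350 L/h × 12.9 mg/L = 17.42 mg/h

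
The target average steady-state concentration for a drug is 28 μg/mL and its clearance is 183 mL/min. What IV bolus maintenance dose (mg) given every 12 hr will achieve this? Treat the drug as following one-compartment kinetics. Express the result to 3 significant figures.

Convert clearance: 183 mL/min × 60 min/h ÷ 1000 mL/L = 10.98 L/h
At steady state, dose per interval replaces the amount cleared in that interval: D/τ = CL·Css.
D = CL × Css × τ = 10.98 × 28 × 12 = 3689 mg

3690 mg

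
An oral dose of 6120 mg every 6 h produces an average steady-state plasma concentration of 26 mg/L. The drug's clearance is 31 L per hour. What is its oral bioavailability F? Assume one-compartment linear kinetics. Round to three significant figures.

F·D/τ = CL·Css at steady state → F = CL·Css·τ / D.
F = 31 × 26 × 6 / 6120 = 0.790

0.790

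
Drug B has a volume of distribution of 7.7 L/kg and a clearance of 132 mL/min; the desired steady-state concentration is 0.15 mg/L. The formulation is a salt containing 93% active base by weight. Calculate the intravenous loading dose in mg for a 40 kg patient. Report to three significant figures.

49.7 mg

Total Vd = 7.7 × 40 = 308.0 L
LD = Vd × C / S = 308.0 × 0.1500 / 0.93 = 49.68 mg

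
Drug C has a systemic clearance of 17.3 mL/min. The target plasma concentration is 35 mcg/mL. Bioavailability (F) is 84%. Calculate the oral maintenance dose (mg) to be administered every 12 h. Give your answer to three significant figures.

CL = 17.3 mL/min = 17.3 × 0.06 = 1.038 L/h
D = CL × Css × τ / F = 1.038 × 35 × 12 / 0.84 = 519.0 mg

519 mg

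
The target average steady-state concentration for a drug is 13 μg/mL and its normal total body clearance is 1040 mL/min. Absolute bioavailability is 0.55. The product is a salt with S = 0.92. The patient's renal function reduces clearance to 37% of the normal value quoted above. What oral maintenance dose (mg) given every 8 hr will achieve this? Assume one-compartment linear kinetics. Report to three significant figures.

Convert clearance: 1040 mL/min × 60 min/h ÷ 1000 mL/L = 62.40 L/h
Patient clearance = 0.37 × 62.40 = 23.09 L/h
At steady state, dose per interval replaces the amount cleared in that interval: F·S·D/τ = CL·Css.
D = CL × Css × τ / F / S = 23.09 × 13 × 8 / 0.55 / 0.92 = 4746 mg

4750 mg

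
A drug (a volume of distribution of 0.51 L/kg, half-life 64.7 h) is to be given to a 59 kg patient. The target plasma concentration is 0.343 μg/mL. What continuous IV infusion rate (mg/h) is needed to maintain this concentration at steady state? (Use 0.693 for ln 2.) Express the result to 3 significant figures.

0.111 mg/h

Vd(total) = 59 kg × 0.51 L/kg = 30.09 L
k = 0.693/64.7 = 0.01071 h⁻¹, so CL = k·Vd = 0.01071 × 30.09 = 0.3223 L/h
Infusion rate = CL × Css = 0.3223 × 0.343 = 0.1105 mg/h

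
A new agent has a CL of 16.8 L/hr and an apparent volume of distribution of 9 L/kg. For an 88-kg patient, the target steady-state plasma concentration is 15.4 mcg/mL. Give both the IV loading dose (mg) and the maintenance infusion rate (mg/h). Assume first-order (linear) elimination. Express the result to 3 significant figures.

Total Vd = 9 × 88 = 792.0 L
Loading: fill Vd to C_target → 792.0 L × 15.4 mg/L = 12200 mg
Maintenance: replace elimination → rate = CL × Css = 16.80 × 15.4 = 258.7 mg/h

(a) 12200 mg; (b) 259 mg/h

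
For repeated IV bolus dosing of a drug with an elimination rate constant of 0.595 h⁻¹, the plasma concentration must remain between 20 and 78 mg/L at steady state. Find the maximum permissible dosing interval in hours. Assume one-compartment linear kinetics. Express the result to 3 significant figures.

2.29 h

Between IV bolus doses, concentration decays as C = C₀·e^(−kτ), so C_peak/C_trough = e^(kτ).
τ_max = ln(C_peak/C_trough) / k = ln(78/20) / 0.5950 = 1.361 / 0.5950 = 2.287 h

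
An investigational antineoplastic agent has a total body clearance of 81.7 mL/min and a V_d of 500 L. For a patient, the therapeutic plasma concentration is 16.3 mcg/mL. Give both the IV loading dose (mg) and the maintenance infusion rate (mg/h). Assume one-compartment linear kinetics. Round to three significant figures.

Loading dose = Vd × C = 500.0 × 16.3 = 8150 mg
CL = 81.7 mL/min = 81.7 × 0.06 = 4.902 L/h
Infusion rate = 4.902 L/h × 16.3 mg/L = 79.90 mg/h

(a) 8150 mg; (b) 79.9 mg/h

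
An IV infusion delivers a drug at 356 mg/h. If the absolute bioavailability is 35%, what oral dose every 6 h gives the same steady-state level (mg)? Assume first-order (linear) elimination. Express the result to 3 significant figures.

6100 mg

To maintain the same Css, the systemic dosing rate must be unchanged: F·D/τ = infusion rate.
D = rate × τ / F = 356 × 6 / 0.35 = 6103 mg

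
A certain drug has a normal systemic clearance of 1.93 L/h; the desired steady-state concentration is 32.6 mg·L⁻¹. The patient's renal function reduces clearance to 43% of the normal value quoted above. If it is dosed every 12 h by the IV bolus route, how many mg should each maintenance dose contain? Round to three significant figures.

325 mg

Patient clearance = 0.43 × 1.930 = 0.8299 L/h
At steady state, dose per interval replaces the amount cleared in that interval: D/τ = CL·Css.
D = CL × Css × τ = 0.8299 × 32.6 × 12 = 324.7 mg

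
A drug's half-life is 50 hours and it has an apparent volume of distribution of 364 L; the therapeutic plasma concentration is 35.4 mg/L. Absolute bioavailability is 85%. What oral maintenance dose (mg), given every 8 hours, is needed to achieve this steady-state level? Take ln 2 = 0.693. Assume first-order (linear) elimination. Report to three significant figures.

1680 mg

CL = 0.693 × Vd / t½ = 0.693 × 364.0 / 50 = 5.045 L/h
D = CL × Css × τ / F = 5.045 × 35.4 × 8 / 0.85 = 1681 mg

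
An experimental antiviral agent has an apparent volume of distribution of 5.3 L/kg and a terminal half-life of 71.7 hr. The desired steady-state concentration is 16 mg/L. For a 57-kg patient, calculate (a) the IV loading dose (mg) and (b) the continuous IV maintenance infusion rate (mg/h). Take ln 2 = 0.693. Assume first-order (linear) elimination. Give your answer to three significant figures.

(a) 4830 mg; (b) 46.7 mg/h

Total Vd = 5.3 × 57 = 302.1 L
LD = Vd × C = 302.1 × 16 = 4834 mg
CL = 0.693 × Vd / t½ = 0.693 × 302.1 / 71.7 = 2.920 L/h
Infusion rate = CL × Css = 2.920 × 16 = 46.72 mg/h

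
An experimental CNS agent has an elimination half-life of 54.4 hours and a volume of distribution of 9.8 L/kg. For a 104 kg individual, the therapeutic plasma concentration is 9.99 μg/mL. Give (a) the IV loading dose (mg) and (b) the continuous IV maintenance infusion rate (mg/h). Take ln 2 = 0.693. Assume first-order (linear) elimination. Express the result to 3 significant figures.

Vd = 9.8 L/kg × 104 kg = 1019 L
LD = Vd × C = 1019 × 9.99 = 10180 mg
CL = 0.693 × Vd / t½ = 0.693 × 1019 / 54.4 = 12.98 L/h
Infusion rate = CL × Css = 12.98 × 9.99 = 129.7 mg/h

(a) 10200 mg; (b) 130 mg/h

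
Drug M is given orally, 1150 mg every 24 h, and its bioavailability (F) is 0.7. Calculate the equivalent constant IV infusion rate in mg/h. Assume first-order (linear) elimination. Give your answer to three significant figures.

33.5 mg/h

Equivalent systemic input: infusion rate = F·D/τ.
Rate = 0.7 × 1150 / 24 = 33.54 mg/h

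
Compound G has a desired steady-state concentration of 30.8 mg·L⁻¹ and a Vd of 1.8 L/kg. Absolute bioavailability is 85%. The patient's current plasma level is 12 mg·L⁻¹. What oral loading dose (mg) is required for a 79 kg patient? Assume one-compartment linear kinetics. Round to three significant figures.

3150 mg

Vd(total) = 79 kg × 1.8 L/kg = 142.2 L
Concentration deficit ΔC = 30.8 − 12 = 18.80 mg/L
LD = Vd × ΔC / F = 142.2 × 18.80 / 0.85 = 3145 mg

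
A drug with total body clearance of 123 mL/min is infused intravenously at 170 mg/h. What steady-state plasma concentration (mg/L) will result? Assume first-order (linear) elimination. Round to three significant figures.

CL = 123 mL/min = 123 × 0.06 = 7.380 L/h
Css = rate / CL = 170 / 7.380 = 23.04 mg/L

23.0 mg/L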